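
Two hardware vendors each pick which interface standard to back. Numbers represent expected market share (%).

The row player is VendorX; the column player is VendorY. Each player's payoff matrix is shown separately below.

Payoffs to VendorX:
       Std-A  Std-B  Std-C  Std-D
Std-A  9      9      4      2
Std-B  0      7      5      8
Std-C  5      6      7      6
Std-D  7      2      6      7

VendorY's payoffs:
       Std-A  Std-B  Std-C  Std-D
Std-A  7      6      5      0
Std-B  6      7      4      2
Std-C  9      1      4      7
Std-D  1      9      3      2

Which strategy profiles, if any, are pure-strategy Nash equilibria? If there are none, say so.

Pure NE: (Std-A, Std-A)

(Std-A, Std-A): VendorX gets 9, best alternative 7; VendorY gets 7, best alternative 6. No profitable deviation — NE.
(Std-A, Std-B): VendorY can switch to Std-A (6 → 7). Not NE.
(Std-A, Std-C): VendorX can switch to Std-B (4 → 5). Not NE.
(Std-A, Std-D): VendorX can switch to Std-B (2 → 8). Not NE.
(Std-B, Std-A): VendorX can switch to Std-A (0 → 9). Not NE.
(Std-B, Std-B): VendorX can switch to Std-A (7 → 9). Not NE.
(Std-B, Std-C): VendorX can switch to Std-C (5 → 7). Not NE.
(Std-B, Std-D): VendorY can switch to Std-A (2 → 6). Not NE.
(Std-C, Std-A): VendorX can switch to Std-A (5 → 9). Not NE.
(Std-C, Std-B): VendorX can switch to Std-A (6 → 9). Not NE.
(Std-C, Std-C): VendorY can switch to Std-A (4 → 9). Not NE.
(The remaining 5 profiles each have a profitable deviation by the same check.)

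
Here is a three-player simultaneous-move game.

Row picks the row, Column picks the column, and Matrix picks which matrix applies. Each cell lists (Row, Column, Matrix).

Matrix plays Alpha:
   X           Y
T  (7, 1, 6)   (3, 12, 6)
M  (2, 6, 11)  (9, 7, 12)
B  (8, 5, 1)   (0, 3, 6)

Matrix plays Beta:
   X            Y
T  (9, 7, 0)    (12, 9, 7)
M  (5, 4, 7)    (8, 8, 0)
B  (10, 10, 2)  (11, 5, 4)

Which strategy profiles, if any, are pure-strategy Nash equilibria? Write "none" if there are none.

Row against (X, Alpha): payoffs 7, 2, 8 → best response B.
Row against (X, Beta): payoffs 9, 5, 10 → best response B.
Row against (Y, Alpha): payoffs 3, 9, 0 → best response M.
Row against (Y, Beta): payoffs 12, 8, 11 → best response T.
Column against (T, Alpha): payoffs 1, 12 → best response Y.
Column against (T, Beta): payoffs 7, 9 → best response Y.
Column against (M, Alpha): payoffs 6, 7 → best response Y.
Column against (M, Beta): payoffs 4, 8 → best response Y.
Column against (B, Alpha): payoffs 5, 3 → best response X.
Column against (B, Beta): payoffs 10, 5 → best response X.
Matrix against (T, X): payoffs 6, 0 → best response Alpha.
Matrix against (T, Y): payoffs 6, 7 → best response Beta.
Matrix against (M, X): payoffs 11, 7 → best response Alpha.
Matrix against (M, Y): payoffs 12, 0 → best response Alpha.
Matrix against (B, X): payoffs 1, 2 → best response Beta.
Matrix against (B, Y): payoffs 6, 4 → best response Alpha.
Mutual best responses: (T, Y, Beta); (M, Y, Alpha); (B, X, Beta).

Pure-strategy Nash equilibria: (T, Y, Beta) and (M, Y, Alpha) and (B, X, Beta)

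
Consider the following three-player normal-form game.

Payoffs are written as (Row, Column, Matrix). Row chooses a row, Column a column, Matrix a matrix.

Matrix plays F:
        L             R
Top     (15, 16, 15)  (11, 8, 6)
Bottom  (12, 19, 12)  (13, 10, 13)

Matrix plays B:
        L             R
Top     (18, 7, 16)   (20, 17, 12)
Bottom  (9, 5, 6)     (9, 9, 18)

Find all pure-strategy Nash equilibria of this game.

(Top, L, F): Matrix can switch to B (15 → 16). Not NE.
(Top, L, B): Column can switch to R (7 → 17). Not NE.
(Top, R, F): Row can switch to Bottom (11 → 13). Not NE.
(Top, R, B): Row gets 20, best alternative 9; Column gets 17, best alternative 7; Matrix gets 12, best alternative 6. No profitable deviation — NE.
(Bottom, L, F): Row can switch to Top (12 → 15). Not NE.
(Bottom, L, B): Row can switch to Top (9 → 18). Not NE.
(Bottom, R, F): Column can switch to L (10 → 19). Not NE.
(Bottom, R, B): Row can switch to Top (9 → 20). Not NE.

The unique pure-strategy Nash equilibrium is (Top, R, B).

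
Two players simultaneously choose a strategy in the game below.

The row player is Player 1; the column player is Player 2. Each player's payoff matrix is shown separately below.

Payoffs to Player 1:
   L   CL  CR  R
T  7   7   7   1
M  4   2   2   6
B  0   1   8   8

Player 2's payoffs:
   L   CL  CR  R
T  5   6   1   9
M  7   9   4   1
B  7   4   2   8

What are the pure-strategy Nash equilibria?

(T, L): Player 2 can switch to CL (5 → 6). Not NE.
(T, CL): Player 2 can switch to R (6 → 9). Not NE.
(T, CR): Player 1 can switch to B (7 → 8). Not NE.
(T, R): Player 1 can switch to M (1 → 6). Not NE.
(M, L): Player 1 can switch to T (4 → 7). Not NE.
(M, CL): Player 1 can switch to T (2 → 7). Not NE.
(M, CR): Player 1 can switch to T (2 → 7). Not NE.
(M, R): Player 1 can switch to B (6 → 8). Not NE.
(B, L): Player 1 can switch to T (0 → 7). Not NE.
(B, CL): Player 1 can switch to T (1 → 7). Not NE.
(B, R): Player 1 gets 8, best alternative 6; Player 2 gets 8, best alternative 7. No profitable deviation — NE.
(The remaining 1 profile has a profitable deviation by the same check.)

The unique pure-strategy Nash equilibrium is (B, R).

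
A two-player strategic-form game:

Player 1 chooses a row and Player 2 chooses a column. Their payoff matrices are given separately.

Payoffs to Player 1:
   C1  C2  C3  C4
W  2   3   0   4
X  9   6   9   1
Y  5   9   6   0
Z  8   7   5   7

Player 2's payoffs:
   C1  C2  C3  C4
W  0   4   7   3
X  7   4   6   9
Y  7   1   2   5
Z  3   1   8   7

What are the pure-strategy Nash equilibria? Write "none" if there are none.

For each strategy profile, look for a profitable unilateral deviation.
(W, C1): Player 1 can switch to X (2 → 9). Not NE.
(W, C2): Player 1 can switch to X (3 → 6). Not NE.
(W, C3): Player 1 can switch to X (0 → 9). Not NE.
(W, C4): Player 1 can switch to Z (4 → 7). Not NE.
(X, C1): Player 2 can switch to C4 (7 → 9). Not NE.
(X, C2): Player 1 can switch to Y (6 → 9). Not NE.
(X, C3): Player 2 can switch to C1 (6 → 7). Not NE.
(X, C4): Player 1 can switch to W (1 → 4). Not NE.
(The remaining 8 profiles each have a profitable deviation by the same check.)

none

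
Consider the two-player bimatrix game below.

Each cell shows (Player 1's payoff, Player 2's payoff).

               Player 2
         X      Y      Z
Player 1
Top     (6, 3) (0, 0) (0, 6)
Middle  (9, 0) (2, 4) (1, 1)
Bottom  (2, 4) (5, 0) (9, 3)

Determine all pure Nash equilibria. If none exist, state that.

(Top, X): Player 1 can switch to Middle (6 → 9). Not NE.
(Top, Y): Player 1 can switch to Middle (0 → 2). Not NE.
(Top, Z): Player 1 can switch to Middle (0 → 1). Not NE.
(Middle, X): Player 2 can switch to Y (0 → 4). Not NE.
(Middle, Y): Player 1 can switch to Bottom (2 → 5). Not NE.
(Middle, Z): Player 1 can switch to Bottom (1 → 9). Not NE.
(Bottom, X): Player 1 can switch to Top (2 → 6). Not NE.
(Bottom, Y): Player 2 can switch to X (0 → 4). Not NE.
(Bottom, Z): Player 2 can switch to X (3 → 4). Not NE.

No pure-strategy Nash equilibrium.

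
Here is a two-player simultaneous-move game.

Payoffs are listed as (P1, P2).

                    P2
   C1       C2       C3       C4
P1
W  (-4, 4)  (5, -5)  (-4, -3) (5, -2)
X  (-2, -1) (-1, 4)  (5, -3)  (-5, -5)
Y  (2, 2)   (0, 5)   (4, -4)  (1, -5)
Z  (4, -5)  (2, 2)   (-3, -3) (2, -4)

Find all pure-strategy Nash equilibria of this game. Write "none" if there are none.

No pure-strategy Nash equilibrium.

Mark each player's best response to every combination of opponents' strategies; a profile where every player is best-responding is a pure Nash equilibrium.
P1 against C1: payoffs -4, -2, 2, 4 → best response Z.
P1 against C2: payoffs 5, -1, 0, 2 → best response W.
P1 against C3: payoffs -4, 5, 4, -3 → best response X.
P1 against C4: payoffs 5, -5, 1, 2 → best response W.
P2 against W: payoffs 4, -5, -3, -2 → best response C1.
P2 against X: payoffs -1, 4, -3, -5 → best response C2.
P2 against Y: payoffs 2, 5, -4, -5 → best response C2.
P2 against Z: payoffs -5, 2, -3, -4 → best response C2.
No profile is a mutual best response for all players.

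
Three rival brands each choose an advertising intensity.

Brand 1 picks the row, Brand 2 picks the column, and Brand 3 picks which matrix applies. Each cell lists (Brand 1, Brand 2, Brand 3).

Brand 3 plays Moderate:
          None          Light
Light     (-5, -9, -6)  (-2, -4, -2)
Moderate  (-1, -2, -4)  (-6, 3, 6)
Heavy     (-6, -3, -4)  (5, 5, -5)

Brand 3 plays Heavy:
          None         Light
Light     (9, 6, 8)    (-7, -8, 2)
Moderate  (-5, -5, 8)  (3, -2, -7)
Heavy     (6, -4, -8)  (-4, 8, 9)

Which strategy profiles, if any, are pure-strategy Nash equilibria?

Mark each player's best response to every combination of opponents' strategies; a profile where every player is best-responding is a pure Nash equilibrium.
Brand 1 against (None, Moderate): payoffs -5, -1, -6 → best response Moderate.
Brand 1 against (None, Heavy): payoffs 9, -5, 6 → best response Light.
Brand 1 against (Light, Moderate): payoffs -2, -6, 5 → best response Heavy.
Brand 1 against (Light, Heavy): payoffs -7, 3, -4 → best response Moderate.
Brand 2 against (Light, Moderate): payoffs -9, -4 → best response Light.
Brand 2 against (Light, Heavy): payoffs 6, -8 → best response None.
Brand 2 against (Moderate, Moderate): payoffs -2, 3 → best response Light.
Brand 2 against (Moderate, Heavy): payoffs -5, -2 → best response Light.
Brand 2 against (Heavy, Moderate): payoffs -3, 5 → best response Light.
Brand 2 against (Heavy, Heavy): payoffs -4, 8 → best response Light.
Brand 3 against (Light, None): payoffs -6, 8 → best response Heavy.
Brand 3 against (Light, Light): payoffs -2, 2 → best response Heavy.
Brand 3 against (Moderate, None): payoffs -4, 8 → best response Heavy.
Brand 3 against (Moderate, Light): payoffs 6, -7 → best response Moderate.
Brand 3 against (Heavy, None): payoffs -4, -8 → best response Moderate.
Brand 3 against (Heavy, Light): payoffs -5, 9 → best response Heavy.
Mutual best responses: (Light, None, Heavy).

(Light, None, Heavy)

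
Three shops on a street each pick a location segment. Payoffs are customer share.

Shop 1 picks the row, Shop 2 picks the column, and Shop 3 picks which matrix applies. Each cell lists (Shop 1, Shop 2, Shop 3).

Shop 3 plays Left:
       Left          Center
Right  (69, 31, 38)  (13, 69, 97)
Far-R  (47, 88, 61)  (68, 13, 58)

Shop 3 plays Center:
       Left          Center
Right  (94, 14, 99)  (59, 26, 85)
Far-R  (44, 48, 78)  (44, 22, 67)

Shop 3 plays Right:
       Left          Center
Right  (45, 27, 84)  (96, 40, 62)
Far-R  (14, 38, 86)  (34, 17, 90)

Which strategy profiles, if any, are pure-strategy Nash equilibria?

Shop 1 against (Left, Left): payoffs 69, 47 → best response Right.
Shop 1 against (Left, Center): payoffs 94, 44 → best response Right.
Shop 1 against (Left, Right): payoffs 45, 14 → best response Right.
Shop 1 against (Center, Left): payoffs 13, 68 → best response Far-R.
Shop 1 against (Center, Center): payoffs 59, 44 → best response Right.
Shop 1 against (Center, Right): payoffs 96, 34 → best response Right.
Shop 2 against (Right, Left): payoffs 31, 69 → best response Center.
Shop 2 against (Right, Center): payoffs 14, 26 → best response Center.
Shop 2 against (Right, Right): payoffs 27, 40 → best response Center.
Shop 2 against (Far-R, Left): payoffs 88, 13 → best response Left.
Shop 2 against (Far-R, Center): payoffs 48, 22 → best response Left.
Shop 2 against (Far-R, Right): payoffs 38, 17 → best response Left.
Shop 3 against (Right, Left): payoffs 38, 99, 84 → best response Center.
Shop 3 against (Right, Center): payoffs 97, 85, 62 → best response Left.
Shop 3 against (Far-R, Left): payoffs 61, 78, 86 → best response Right.
Shop 3 against (Far-R, Center): payoffs 58, 67, 90 → best response Right.
No profile is a mutual best response for all players.

This game has no pure Nash equilibrium.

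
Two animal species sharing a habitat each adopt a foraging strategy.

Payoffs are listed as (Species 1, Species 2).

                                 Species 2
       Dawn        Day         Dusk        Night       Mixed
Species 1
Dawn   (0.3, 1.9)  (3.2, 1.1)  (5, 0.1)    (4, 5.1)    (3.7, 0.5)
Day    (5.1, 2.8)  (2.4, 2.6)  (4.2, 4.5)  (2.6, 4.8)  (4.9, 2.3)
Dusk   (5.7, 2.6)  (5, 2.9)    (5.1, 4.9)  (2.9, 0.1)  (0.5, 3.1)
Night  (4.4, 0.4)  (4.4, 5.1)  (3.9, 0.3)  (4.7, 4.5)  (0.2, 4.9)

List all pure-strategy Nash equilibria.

For each player, find the best response to each opponent profile; mutual best responses are the pure NE.
Species 1 against Dawn: payoffs 0.3, 5.1, 5.7, 4.4 → best response Dusk.
Species 1 against Day: payoffs 3.2, 2.4, 5, 4.4 → best response Dusk.
Species 1 against Dusk: payoffs 5, 4.2, 5.1, 3.9 → best response Dusk.
Species 1 against Night: payoffs 4, 2.6, 2.9, 4.7 → best response Night.
Species 1 against Mixed: payoffs 3.7, 4.9, 0.5, 0.2 → best response Day.
Species 2 against Dawn: payoffs 1.9, 1.1, 0.1, 5.1, 0.5 → best response Night.
Species 2 against Day: payoffs 2.8, 2.6, 4.5, 4.8, 2.3 → best response Night.
Species 2 against Dusk: payoffs 2.6, 2.9, 4.9, 0.1, 3.1 → best response Dusk.
Species 2 against Night: payoffs 0.4, 5.1, 0.3, 4.5, 4.9 → best response Day.
Mutual best responses: (Dusk, Dusk).

Pure NE: (Dusk, Dusk)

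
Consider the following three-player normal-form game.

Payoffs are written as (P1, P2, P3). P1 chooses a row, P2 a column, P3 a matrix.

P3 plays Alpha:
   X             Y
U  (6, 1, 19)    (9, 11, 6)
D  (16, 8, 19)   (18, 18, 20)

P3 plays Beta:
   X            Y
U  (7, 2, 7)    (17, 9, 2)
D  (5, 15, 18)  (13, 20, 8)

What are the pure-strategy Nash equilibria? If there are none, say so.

Pure NE: (D, Y, Alpha)

P1 against (X, Alpha): payoffs 6, 16 → best response D.
P1 against (X, Beta): payoffs 7, 5 → best response U.
P1 against (Y, Alpha): payoffs 9, 18 → best response D.
P1 against (Y, Beta): payoffs 17, 13 → best response U.
P2 against (U, Alpha): payoffs 1, 11 → best response Y.
P2 against (U, Beta): payoffs 2, 9 → best response Y.
P2 against (D, Alpha): payoffs 8, 18 → best response Y.
P2 against (D, Beta): payoffs 15, 20 → best response Y.
P3 against (U, X): payoffs 19, 7 → best response Alpha.
P3 against (U, Y): payoffs 6, 2 → best response Alpha.
P3 against (D, X): payoffs 19, 18 → best response Alpha.
P3 against (D, Y): payoffs 20, 8 → best response Alpha.
Mutual best responses: (D, Y, Alpha).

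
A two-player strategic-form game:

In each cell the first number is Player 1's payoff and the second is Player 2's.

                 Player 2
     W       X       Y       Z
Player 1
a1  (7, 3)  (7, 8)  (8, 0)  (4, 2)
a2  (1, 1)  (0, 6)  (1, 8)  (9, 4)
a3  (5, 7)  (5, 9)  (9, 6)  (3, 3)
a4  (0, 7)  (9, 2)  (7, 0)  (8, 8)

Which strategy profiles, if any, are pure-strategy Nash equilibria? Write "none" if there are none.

(a1, W): Player 2 can switch to X (3 → 8). Not NE.
(a1, X): Player 1 can switch to a4 (7 → 9). Not NE.
(a1, Y): Player 1 can switch to a3 (8 → 9). Not NE.
(a1, Z): Player 1 can switch to a2 (4 → 9). Not NE.
(a2, W): Player 1 can switch to a1 (1 → 7). Not NE.
(a2, X): Player 1 can switch to a1 (0 → 7). Not NE.
(a2, Y): Player 1 can switch to a1 (1 → 8). Not NE.
(a2, Z): Player 2 can switch to X (4 → 6). Not NE.
(a3, W): Player 1 can switch to a1 (5 → 7). Not NE.
(a3, X): Player 1 can switch to a1 (5 → 7). Not NE.
(The remaining 6 profiles each have a profitable deviation by the same check.)

No pure-strategy Nash equilibrium.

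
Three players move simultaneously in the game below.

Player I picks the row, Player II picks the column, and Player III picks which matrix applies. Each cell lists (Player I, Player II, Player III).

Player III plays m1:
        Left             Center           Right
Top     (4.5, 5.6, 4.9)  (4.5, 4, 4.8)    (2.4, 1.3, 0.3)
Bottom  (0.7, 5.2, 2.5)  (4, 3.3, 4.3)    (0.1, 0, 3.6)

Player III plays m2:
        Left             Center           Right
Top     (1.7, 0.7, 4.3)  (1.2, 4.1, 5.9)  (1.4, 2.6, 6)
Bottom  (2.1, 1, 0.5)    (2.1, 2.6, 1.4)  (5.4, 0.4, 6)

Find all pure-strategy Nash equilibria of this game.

(Top, Left, m1)

(Top, Left, m1): Player I gets 4.5, best alternative 0.7; Player II gets 5.6, best alternative 4; Player III gets 4.9, best alternative 4.3. No profitable deviation — NE.
(Top, Left, m2): Player I can switch to Bottom (1.7 → 2.1). Not NE.
(Top, Center, m1): Player II can switch to Left (4 → 5.6). Not NE.
(Top, Center, m2): Player I can switch to Bottom (1.2 → 2.1). Not NE.
(Top, Right, m1): Player II can switch to Left (1.3 → 5.6). Not NE.
(Top, Right, m2): Player I can switch to Bottom (1.4 → 5.4). Not NE.
(Bottom, Left, m1): Player I can switch to Top (0.7 → 4.5). Not NE.
(Bottom, Left, m2): Player II can switch to Center (1 → 2.6). Not NE.
(Bottom, Center, m1): Player I can switch to Top (4 → 4.5). Not NE.
(Bottom, Center, m2): Player III can switch to m1 (1.4 → 4.3). Not NE.
(Bottom, Right, m1): Player I can switch to Top (0.1 → 2.4). Not NE.
(The remaining 1 profile has a profitable deviation by the same check.)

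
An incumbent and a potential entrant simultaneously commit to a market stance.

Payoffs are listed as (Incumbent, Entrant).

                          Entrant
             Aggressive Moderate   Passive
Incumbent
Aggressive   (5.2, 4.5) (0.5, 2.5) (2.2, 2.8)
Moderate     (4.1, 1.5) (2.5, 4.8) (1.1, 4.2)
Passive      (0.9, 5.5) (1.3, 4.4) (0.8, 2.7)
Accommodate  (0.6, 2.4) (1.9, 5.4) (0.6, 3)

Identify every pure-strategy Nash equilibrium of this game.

(Aggressive, Aggressive), (Moderate, Moderate)

(Aggressive, Aggressive): Incumbent gets 5.2, best alternative 4.1; Entrant gets 4.5, best alternative 2.8. No profitable deviation — NE.
(Aggressive, Moderate): Incumbent can switch to Moderate (0.5 → 2.5). Not NE.
(Aggressive, Passive): Entrant can switch to Aggressive (2.8 → 4.5). Not NE.
(Moderate, Aggressive): Incumbent can switch to Aggressive (4.1 → 5.2). Not NE.
(Moderate, Moderate): Incumbent gets 2.5, best alternative 1.9; Entrant gets 4.8, best alternative 4.2. No profitable deviation — NE.
(Moderate, Passive): Incumbent can switch to Aggressive (1.1 → 2.2). Not NE.
(Passive, Aggressive): Incumbent can switch to Aggressive (0.9 → 5.2). Not NE.
(Passive, Moderate): Incumbent can switch to Moderate (1.3 → 2.5). Not NE.
(The remaining 4 profiles each have a profitable deviation by the same check.)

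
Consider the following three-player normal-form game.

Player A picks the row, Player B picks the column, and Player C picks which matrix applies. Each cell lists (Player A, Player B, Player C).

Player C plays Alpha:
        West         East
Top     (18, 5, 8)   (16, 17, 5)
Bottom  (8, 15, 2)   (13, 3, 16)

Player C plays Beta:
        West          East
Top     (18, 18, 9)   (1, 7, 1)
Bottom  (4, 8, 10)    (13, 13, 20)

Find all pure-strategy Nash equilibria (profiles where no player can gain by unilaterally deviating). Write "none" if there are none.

The pure Nash equilibria are (Top, West, Beta), (Top, East, Alpha), (Bottom, East, Beta).

(Top, West, Alpha): Player B can switch to East (5 → 17). Not NE.
(Top, West, Beta): Player A gets 18, best alternative 4; Player B gets 18, best alternative 7; Player C gets 9, best alternative 8. No profitable deviation — NE.
(Top, East, Alpha): Player A gets 16, best alternative 13; Player B gets 17, best alternative 5; Player C gets 5, best alternative 1. No profitable deviation — NE.
(Top, East, Beta): Player A can switch to Bottom (1 → 13). Not NE.
(Bottom, West, Alpha): Player A can switch to Top (8 → 18). Not NE.
(Bottom, West, Beta): Player A can switch to Top (4 → 18). Not NE.
(Bottom, East, Alpha): Player A can switch to Top (13 → 16). Not NE.
(Bottom, East, Beta): Player A gets 13, best alternative 1; Player B gets 13, best alternative 8; Player C gets 20, best alternative 16. No profitable deviation — NE.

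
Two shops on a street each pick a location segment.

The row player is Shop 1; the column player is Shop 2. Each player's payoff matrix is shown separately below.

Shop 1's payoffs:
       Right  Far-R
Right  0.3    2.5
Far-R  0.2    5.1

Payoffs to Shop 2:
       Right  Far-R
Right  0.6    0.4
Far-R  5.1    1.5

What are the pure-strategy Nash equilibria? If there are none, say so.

The unique pure-strategy Nash equilibrium is (Right, Right).

Shop 1 against Right: payoffs 0.3, 0.2 → best response Right.
Shop 1 against Far-R: payoffs 2.5, 5.1 → best response Far-R.
Shop 2 against Right: payoffs 0.6, 0.4 → best response Right.
Shop 2 against Far-R: payoffs 5.1, 1.5 → best response Right.
Mutual best responses: (Right, Right).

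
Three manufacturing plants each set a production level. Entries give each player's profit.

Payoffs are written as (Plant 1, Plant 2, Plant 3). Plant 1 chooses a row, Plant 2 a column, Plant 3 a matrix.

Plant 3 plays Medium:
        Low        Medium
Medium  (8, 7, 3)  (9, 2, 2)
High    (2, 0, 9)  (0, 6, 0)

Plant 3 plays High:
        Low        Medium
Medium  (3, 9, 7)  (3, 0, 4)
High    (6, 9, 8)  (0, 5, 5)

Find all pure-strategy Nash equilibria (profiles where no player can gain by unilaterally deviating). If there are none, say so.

No pure-strategy Nash equilibrium.

Plant 1 against (Low, Medium): payoffs 8, 2 → best response Medium.
Plant 1 against (Low, High): payoffs 3, 6 → best response High.
Plant 1 against (Medium, Medium): payoffs 9, 0 → best response Medium.
Plant 1 against (Medium, High): payoffs 3, 0 → best response Medium.
Plant 2 against (Medium, Medium): payoffs 7, 2 → best response Low.
Plant 2 against (Medium, High): payoffs 9, 0 → best response Low.
Plant 2 against (High, Medium): payoffs 0, 6 → best response Medium.
Plant 2 against (High, High): payoffs 9, 5 → best response Low.
Plant 3 against (Medium, Low): payoffs 3, 7 → best response High.
Plant 3 against (Medium, Medium): payoffs 2, 4 → best response High.
Plant 3 against (High, Low): payoffs 9, 8 → best response Medium.
Plant 3 against (High, Medium): payoffs 0, 5 → best response High.
No profile is a mutual best response for all players.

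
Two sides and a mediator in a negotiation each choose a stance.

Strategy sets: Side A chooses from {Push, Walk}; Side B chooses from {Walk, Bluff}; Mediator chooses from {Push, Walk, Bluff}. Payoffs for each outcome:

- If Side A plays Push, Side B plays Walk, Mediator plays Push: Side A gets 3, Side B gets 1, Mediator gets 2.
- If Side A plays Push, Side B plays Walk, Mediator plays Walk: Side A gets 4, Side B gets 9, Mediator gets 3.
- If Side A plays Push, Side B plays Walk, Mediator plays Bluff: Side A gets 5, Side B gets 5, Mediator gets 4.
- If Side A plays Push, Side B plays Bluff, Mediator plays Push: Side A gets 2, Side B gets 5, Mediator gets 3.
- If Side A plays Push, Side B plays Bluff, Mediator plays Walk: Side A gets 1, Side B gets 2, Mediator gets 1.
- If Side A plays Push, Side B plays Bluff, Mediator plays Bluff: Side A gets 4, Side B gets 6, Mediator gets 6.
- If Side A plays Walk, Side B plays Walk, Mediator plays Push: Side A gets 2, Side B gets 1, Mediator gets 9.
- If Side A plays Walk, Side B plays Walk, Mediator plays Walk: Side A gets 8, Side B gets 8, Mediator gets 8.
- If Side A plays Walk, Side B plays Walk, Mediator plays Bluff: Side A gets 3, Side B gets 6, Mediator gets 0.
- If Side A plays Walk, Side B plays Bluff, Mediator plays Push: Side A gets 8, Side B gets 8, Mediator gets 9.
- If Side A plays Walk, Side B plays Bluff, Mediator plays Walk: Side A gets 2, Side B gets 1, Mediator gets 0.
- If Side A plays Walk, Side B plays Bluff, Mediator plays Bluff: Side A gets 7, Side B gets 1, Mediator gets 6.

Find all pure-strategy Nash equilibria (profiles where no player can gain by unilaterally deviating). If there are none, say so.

(Push, Walk, Push): Side B can switch to Bluff (1 → 5). Not NE.
(Push, Walk, Walk): Side A can switch to Walk (4 → 8). Not NE.
(Push, Walk, Bluff): Side B can switch to Bluff (5 → 6). Not NE.
(Push, Bluff, Push): Side A can switch to Walk (2 → 8). Not NE.
(Push, Bluff, Walk): Side A can switch to Walk (1 → 2). Not NE.
(Push, Bluff, Bluff): Side A can switch to Walk (4 → 7). Not NE.
(Walk, Walk, Push): Side A can switch to Push (2 → 3). Not NE.
(Walk, Walk, Walk): Mediator can switch to Push (8 → 9). Not NE.
(Walk, Bluff, Push): Side A gets 8, best alternative 2; Side B gets 8, best alternative 1; Mediator gets 9, best alternative 6. No profitable deviation — NE.
(The remaining 3 profiles each have a profitable deviation by the same check.)

The unique pure-strategy Nash equilibrium is (Walk, Bluff, Push).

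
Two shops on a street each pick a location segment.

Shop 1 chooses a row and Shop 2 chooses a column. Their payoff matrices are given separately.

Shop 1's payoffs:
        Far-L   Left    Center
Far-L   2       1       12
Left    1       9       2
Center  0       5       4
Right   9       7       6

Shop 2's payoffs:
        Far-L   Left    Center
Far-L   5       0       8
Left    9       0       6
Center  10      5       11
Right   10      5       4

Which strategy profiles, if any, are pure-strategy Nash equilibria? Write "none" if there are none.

Shop 1 against Far-L: payoffs 2, 1, 0, 9 → best response Right.
Shop 1 against Left: payoffs 1, 9, 5, 7 → best response Left.
Shop 1 against Center: payoffs 12, 2, 4, 6 → best response Far-L.
Shop 2 against Far-L: payoffs 5, 0, 8 → best response Center.
Shop 2 against Left: payoffs 9, 0, 6 → best response Far-L.
Shop 2 against Center: payoffs 10, 5, 11 → best response Center.
Shop 2 against Right: payoffs 10, 5, 4 → best response Far-L.
Mutual best responses: (Far-L, Center); (Right, Far-L).

Pure-strategy Nash equilibria: (Far-L, Center), (Right, Far-L)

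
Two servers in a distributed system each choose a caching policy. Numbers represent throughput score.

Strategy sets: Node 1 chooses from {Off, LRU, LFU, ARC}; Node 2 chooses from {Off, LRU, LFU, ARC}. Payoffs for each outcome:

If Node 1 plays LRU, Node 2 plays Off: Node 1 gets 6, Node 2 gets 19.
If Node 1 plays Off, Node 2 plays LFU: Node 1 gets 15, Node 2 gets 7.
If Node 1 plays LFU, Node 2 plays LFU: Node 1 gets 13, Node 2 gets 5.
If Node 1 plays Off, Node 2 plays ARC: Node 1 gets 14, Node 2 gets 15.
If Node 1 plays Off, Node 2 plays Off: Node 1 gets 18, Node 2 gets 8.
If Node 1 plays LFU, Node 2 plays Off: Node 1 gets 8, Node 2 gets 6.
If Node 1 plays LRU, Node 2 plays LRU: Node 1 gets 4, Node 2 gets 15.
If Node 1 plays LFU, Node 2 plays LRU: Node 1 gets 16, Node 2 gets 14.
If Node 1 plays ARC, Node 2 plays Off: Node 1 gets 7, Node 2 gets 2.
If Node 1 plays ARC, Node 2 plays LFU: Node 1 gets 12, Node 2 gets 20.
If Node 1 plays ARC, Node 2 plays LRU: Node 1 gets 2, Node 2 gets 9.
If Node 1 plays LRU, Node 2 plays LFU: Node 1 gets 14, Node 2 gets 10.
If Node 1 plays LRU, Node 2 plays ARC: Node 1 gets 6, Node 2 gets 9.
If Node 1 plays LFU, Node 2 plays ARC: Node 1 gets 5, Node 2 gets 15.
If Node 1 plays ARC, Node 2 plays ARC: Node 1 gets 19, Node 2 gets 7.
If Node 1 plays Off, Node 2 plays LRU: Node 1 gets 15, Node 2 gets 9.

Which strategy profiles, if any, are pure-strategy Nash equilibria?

(Off, Off): Node 2 can switch to LRU (8 → 9). Not NE.
(Off, LRU): Node 1 can switch to LFU (15 → 16). Not NE.
(Off, LFU): Node 2 can switch to Off (7 → 8). Not NE.
(Off, ARC): Node 1 can switch to ARC (14 → 19). Not NE.
(LRU, Off): Node 1 can switch to Off (6 → 18). Not NE.
(LRU, LRU): Node 1 can switch to Off (4 → 15). Not NE.
(LRU, LFU): Node 1 can switch to Off (14 → 15). Not NE.
(LRU, ARC): Node 1 can switch to Off (6 → 14). Not NE.
(LFU, Off): Node 1 can switch to Off (8 → 18). Not NE.
(LFU, LRU): Node 2 can switch to ARC (14 → 15). Not NE.
(The remaining 6 profiles each have a profitable deviation by the same check.)

No pure-strategy Nash equilibrium.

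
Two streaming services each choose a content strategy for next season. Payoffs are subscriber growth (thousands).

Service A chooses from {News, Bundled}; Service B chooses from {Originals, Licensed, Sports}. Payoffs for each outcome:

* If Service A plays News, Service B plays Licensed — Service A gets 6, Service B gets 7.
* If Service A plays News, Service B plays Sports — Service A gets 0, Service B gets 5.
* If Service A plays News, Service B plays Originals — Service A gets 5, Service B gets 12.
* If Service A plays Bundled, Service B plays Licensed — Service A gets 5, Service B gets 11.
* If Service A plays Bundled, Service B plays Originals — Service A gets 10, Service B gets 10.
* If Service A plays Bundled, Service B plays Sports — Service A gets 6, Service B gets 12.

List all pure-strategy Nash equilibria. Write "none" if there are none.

The unique pure-strategy Nash equilibrium is (Bundled, Sports).

Service A against Originals: payoffs 5, 10 → best response Bundled.
Service A against Licensed: payoffs 6, 5 → best response News.
Service A against Sports: payoffs 0, 6 → best response Bundled.
Service B against News: payoffs 12, 7, 5 → best response Originals.
Service B against Bundled: payoffs 10, 11, 12 → best response Sports.
Mutual best responses: (Bundled, Sports).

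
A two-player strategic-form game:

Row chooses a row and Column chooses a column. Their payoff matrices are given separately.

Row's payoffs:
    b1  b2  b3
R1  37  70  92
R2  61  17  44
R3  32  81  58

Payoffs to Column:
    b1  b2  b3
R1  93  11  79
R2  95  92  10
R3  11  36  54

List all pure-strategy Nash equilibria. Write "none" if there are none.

(R2, b1)

For each strategy profile, look for a profitable unilateral deviation.
(R1, b1): Row can switch to R2 (37 → 61). Not NE.
(R1, b2): Row can switch to R3 (70 → 81). Not NE.
(R1, b3): Column can switch to b1 (79 → 93). Not NE.
(R2, b1): Row gets 61, best alternative 37; Column gets 95, best alternative 92. No profitable deviation — NE.
(R2, b2): Row can switch to R1 (17 → 70). Not NE.
(R2, b3): Row can switch to R1 (44 → 92). Not NE.
(R3, b1): Row can switch to R1 (32 → 37). Not NE.
(R3, b2): Column can switch to b3 (36 → 54). Not NE.
(R3, b3): Row can switch to R1 (58 → 92). Not NE.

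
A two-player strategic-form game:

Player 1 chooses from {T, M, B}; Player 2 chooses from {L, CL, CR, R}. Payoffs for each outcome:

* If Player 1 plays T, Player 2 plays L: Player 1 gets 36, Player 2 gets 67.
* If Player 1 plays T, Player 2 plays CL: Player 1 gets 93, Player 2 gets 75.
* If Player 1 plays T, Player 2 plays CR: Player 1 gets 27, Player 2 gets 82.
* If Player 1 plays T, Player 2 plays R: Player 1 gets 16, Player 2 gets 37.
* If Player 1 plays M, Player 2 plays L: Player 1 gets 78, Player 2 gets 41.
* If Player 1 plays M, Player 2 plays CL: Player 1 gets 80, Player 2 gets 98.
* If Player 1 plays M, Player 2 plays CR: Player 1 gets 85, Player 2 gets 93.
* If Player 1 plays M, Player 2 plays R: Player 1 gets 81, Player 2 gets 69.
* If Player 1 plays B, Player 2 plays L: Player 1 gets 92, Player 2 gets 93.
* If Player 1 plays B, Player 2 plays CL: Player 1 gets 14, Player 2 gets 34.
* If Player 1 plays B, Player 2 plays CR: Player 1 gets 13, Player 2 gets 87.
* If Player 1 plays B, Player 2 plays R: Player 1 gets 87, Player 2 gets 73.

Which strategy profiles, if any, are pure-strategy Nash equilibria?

(B, L)

Player 1 against L: payoffs 36, 78, 92 → best response B.
Player 1 against CL: payoffs 93, 80, 14 → best response T.
Player 1 against CR: payoffs 27, 85, 13 → best response M.
Player 1 against R: payoffs 16, 81, 87 → best response B.
Player 2 against T: payoffs 67, 75, 82, 37 → best response CR.
Player 2 against M: payoffs 41, 98, 93, 69 → best response CL.
Player 2 against B: payoffs 93, 34, 87, 73 → best response L.
Mutual best responses: (B, L).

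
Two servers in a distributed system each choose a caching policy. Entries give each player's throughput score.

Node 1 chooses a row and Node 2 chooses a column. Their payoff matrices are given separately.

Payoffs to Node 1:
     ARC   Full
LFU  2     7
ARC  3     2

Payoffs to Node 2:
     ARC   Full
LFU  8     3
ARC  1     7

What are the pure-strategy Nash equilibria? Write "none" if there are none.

There is no pure-strategy Nash equilibrium.

Node 1 against ARC: payoffs 2, 3 → best response ARC.
Node 1 against Full: payoffs 7, 2 → best response LFU.
Node 2 against LFU: payoffs 8, 3 → best response ARC.
Node 2 against ARC: payoffs 1, 7 → best response Full.
No profile is a mutual best response for all players.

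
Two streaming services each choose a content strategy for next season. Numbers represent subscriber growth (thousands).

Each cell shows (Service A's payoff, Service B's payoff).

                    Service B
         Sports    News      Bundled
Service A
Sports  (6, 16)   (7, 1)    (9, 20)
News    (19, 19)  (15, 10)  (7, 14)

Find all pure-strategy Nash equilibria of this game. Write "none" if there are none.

(Sports, Bundled), (News, Sports)

Mark each player's best response to every combination of opponents' strategies; a profile where every player is best-responding is a pure Nash equilibrium.
Service A against Sports: payoffs 6, 19 → best response News.
Service A against News: payoffs 7, 15 → best response News.
Service A against Bundled: payoffs 9, 7 → best response Sports.
Service B against Sports: payoffs 16, 1, 20 → best response Bundled.
Service B against News: payoffs 19, 10, 14 → best response Sports.
Mutual best responses: (Sports, Bundled); (News, Sports).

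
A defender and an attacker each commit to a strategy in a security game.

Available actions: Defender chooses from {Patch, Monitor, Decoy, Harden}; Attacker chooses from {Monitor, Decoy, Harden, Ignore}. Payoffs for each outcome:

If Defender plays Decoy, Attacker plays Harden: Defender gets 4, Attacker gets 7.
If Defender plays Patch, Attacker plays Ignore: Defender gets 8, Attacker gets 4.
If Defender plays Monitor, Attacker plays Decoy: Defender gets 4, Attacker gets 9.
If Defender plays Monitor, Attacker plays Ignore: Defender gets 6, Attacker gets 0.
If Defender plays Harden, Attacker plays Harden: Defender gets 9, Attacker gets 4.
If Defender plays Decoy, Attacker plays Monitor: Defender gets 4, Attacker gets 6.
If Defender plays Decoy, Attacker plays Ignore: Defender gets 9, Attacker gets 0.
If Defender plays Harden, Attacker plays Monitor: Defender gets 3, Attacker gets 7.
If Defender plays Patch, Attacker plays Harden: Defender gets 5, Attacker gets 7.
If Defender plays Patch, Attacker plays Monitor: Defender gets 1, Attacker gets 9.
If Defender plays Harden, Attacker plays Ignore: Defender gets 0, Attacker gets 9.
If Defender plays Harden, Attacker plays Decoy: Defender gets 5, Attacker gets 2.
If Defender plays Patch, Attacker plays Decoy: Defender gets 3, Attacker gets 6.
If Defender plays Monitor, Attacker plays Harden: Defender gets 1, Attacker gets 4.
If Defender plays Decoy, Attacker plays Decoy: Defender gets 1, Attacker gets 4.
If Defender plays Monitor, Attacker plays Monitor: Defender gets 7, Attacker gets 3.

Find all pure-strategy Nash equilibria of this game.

Defender against Monitor: payoffs 1, 7, 4, 3 → best response Monitor.
Defender against Decoy: payoffs 3, 4, 1, 5 → best response Harden.
Defender against Harden: payoffs 5, 1, 4, 9 → best response Harden.
Defender against Ignore: payoffs 8, 6, 9, 0 → best response Decoy.
Attacker against Patch: payoffs 9, 6, 7, 4 → best response Monitor.
Attacker against Monitor: payoffs 3, 9, 4, 0 → best response Decoy.
Attacker against Decoy: payoffs 6, 4, 7, 0 → best response Harden.
Attacker against Harden: payoffs 7, 2, 4, 9 → best response Ignore.
No profile is a mutual best response for all players.

none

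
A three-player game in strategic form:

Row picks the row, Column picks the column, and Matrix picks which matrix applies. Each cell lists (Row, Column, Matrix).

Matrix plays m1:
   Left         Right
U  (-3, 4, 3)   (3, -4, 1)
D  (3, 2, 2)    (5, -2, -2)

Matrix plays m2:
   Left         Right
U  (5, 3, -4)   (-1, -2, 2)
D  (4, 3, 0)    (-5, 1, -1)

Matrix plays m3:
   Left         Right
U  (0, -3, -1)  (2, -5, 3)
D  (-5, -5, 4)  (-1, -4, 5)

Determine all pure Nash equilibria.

Row against (Left, m1): payoffs -3, 3 → best response D.
Row against (Left, m2): payoffs 5, 4 → best response U.
Row against (Left, m3): payoffs 0, -5 → best response U.
Row against (Right, m1): payoffs 3, 5 → best response D.
Row against (Right, m2): payoffs -1, -5 → best response U.
Row against (Right, m3): payoffs 2, -1 → best response U.
Column against (U, m1): payoffs 4, -4 → best response Left.
Column against (U, m2): payoffs 3, -2 → best response Left.
Column against (U, m3): payoffs -3, -5 → best response Left.
Column against (D, m1): payoffs 2, -2 → best response Left.
Column against (D, m2): payoffs 3, 1 → best response Left.
Column against (D, m3): payoffs -5, -4 → best response Right.
Matrix against (U, Left): payoffs 3, -4, -1 → best response m1.
Matrix against (U, Right): payoffs 1, 2, 3 → best response m3.
Matrix against (D, Left): payoffs 2, 0, 4 → best response m3.
Matrix against (D, Right): payoffs -2, -1, 5 → best response m3.
No profile is a mutual best response for all players.

No pure-strategy Nash equilibrium.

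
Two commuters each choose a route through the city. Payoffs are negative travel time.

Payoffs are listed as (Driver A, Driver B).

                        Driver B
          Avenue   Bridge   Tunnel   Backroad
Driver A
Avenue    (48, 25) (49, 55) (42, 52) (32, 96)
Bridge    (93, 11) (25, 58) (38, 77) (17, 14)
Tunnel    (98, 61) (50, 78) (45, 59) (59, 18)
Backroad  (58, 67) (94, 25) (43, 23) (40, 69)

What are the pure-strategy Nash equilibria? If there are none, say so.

There is no pure-strategy Nash equilibrium.

(Avenue, Avenue): Driver A can switch to Bridge (48 → 93). Not NE.
(Avenue, Bridge): Driver A can switch to Tunnel (49 → 50). Not NE.
(Avenue, Tunnel): Driver A can switch to Tunnel (42 → 45). Not NE.
(Avenue, Backroad): Driver A can switch to Tunnel (32 → 59). Not NE.
(Bridge, Avenue): Driver A can switch to Tunnel (93 → 98). Not NE.
(Bridge, Bridge): Driver A can switch to Avenue (25 → 49). Not NE.
(The remaining 10 profiles each have a profitable deviation by the same check.)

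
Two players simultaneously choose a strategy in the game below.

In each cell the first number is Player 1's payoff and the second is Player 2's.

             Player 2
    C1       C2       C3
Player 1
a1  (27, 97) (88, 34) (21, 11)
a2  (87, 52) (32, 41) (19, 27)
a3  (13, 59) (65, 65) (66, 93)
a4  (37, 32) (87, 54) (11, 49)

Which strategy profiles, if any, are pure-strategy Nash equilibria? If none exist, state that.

(a1, C1): Player 1 can switch to a2 (27 → 87). Not NE.
(a1, C2): Player 2 can switch to C1 (34 → 97). Not NE.
(a1, C3): Player 1 can switch to a3 (21 → 66). Not NE.
(a2, C1): Player 1 gets 87, best alternative 37; Player 2 gets 52, best alternative 41. No profitable deviation — NE.
(a2, C2): Player 1 can switch to a1 (32 → 88). Not NE.
(a2, C3): Player 1 can switch to a1 (19 → 21). Not NE.
(a3, C1): Player 1 can switch to a1 (13 → 27). Not NE.
(a3, C3): Player 1 gets 66, best alternative 21; Player 2 gets 93, best alternative 65. No profitable deviation — NE.
(The remaining 4 profiles each have a profitable deviation by the same check.)

Pure-strategy Nash equilibria: (a2, C1); (a3, C3)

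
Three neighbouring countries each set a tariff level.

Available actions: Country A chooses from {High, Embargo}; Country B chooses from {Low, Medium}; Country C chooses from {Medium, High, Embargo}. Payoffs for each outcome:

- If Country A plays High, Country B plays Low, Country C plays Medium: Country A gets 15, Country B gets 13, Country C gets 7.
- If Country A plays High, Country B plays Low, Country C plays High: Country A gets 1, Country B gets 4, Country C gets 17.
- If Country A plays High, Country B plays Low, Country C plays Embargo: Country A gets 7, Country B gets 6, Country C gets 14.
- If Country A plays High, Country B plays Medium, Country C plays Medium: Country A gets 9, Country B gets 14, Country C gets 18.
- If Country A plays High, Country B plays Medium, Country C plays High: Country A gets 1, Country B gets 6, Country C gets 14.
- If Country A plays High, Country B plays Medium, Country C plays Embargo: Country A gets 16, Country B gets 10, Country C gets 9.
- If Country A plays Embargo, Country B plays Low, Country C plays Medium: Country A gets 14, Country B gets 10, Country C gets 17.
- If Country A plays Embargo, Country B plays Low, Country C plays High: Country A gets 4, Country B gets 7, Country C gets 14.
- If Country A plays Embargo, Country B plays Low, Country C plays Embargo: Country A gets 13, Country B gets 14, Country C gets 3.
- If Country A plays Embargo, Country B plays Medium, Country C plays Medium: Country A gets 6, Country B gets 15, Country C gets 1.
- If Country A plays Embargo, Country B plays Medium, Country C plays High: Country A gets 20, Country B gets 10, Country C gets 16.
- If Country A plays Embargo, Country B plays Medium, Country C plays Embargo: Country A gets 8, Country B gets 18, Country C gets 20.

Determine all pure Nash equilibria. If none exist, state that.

(High, Medium, Medium)

(High, Low, Medium): Country B can switch to Medium (13 → 14). Not NE.
(High, Low, High): Country A can switch to Embargo (1 → 4). Not NE.
(High, Low, Embargo): Country A can switch to Embargo (7 → 13). Not NE.
(High, Medium, Medium): Country A gets 9, best alternative 6; Country B gets 14, best alternative 13; Country C gets 18, best alternative 14. No profitable deviation — NE.
(High, Medium, High): Country A can switch to Embargo (1 → 20). Not NE.
(High, Medium, Embargo): Country C can switch to Medium (9 → 18). Not NE.
(Embargo, Low, Medium): Country A can switch to High (14 → 15). Not NE.
(Embargo, Low, High): Country B can switch to Medium (7 → 10). Not NE.
(Embargo, Low, Embargo): Country B can switch to Medium (14 → 18). Not NE.
(Embargo, Medium, Medium): Country A can switch to High (6 → 9). Not NE.
(Embargo, Medium, High): Country C can switch to Embargo (16 → 20). Not NE.
(The remaining 1 profile has a profitable deviation by the same check.)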